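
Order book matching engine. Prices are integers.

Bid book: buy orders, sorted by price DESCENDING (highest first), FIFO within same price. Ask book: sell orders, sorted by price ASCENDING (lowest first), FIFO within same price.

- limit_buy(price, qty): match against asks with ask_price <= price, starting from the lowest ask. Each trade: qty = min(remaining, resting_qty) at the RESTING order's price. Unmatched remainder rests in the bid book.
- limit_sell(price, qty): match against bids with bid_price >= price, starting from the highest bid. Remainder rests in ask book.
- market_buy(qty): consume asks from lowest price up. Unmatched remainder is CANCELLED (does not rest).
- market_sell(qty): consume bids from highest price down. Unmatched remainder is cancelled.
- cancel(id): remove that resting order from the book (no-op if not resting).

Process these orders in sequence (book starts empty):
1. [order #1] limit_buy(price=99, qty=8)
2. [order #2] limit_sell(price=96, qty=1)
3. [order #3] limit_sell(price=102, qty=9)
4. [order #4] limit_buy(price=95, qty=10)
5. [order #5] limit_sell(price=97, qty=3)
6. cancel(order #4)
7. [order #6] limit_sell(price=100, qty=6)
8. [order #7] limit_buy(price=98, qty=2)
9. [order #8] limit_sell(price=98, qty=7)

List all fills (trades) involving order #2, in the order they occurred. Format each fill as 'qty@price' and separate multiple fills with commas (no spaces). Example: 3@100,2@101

After op 1 [order #1] limit_buy(price=99, qty=8): fills=none; bids=[#1:8@99] asks=[-]
After op 2 [order #2] limit_sell(price=96, qty=1): fills=#1x#2:1@99; bids=[#1:7@99] asks=[-]
After op 3 [order #3] limit_sell(price=102, qty=9): fills=none; bids=[#1:7@99] asks=[#3:9@102]
After op 4 [order #4] limit_buy(price=95, qty=10): fills=none; bids=[#1:7@99 #4:10@95] asks=[#3:9@102]
After op 5 [order #5] limit_sell(price=97, qty=3): fills=#1x#5:3@99; bids=[#1:4@99 #4:10@95] asks=[#3:9@102]
After op 6 cancel(order #4): fills=none; bids=[#1:4@99] asks=[#3:9@102]
After op 7 [order #6] limit_sell(price=100, qty=6): fills=none; bids=[#1:4@99] asks=[#6:6@100 #3:9@102]
After op 8 [order #7] limit_buy(price=98, qty=2): fills=none; bids=[#1:4@99 #7:2@98] asks=[#6:6@100 #3:9@102]
After op 9 [order #8] limit_sell(price=98, qty=7): fills=#1x#8:4@99 #7x#8:2@98; bids=[-] asks=[#8:1@98 #6:6@100 #3:9@102]

Answer: 1@99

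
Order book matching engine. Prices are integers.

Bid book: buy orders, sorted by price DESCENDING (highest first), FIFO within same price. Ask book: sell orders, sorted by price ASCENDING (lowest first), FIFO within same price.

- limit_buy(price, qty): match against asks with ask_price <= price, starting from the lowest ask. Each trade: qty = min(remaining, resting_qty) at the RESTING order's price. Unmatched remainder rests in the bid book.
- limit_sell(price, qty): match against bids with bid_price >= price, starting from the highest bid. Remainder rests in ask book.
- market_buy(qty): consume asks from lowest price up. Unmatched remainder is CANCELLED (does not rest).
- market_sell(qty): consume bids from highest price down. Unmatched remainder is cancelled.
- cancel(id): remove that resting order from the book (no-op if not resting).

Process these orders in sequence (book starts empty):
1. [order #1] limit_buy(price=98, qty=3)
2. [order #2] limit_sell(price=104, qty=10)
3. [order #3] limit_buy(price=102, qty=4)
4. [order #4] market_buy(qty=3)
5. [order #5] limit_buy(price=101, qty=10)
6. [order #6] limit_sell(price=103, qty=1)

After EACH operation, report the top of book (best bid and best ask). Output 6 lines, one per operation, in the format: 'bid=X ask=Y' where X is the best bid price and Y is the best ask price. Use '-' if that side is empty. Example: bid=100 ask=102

After op 1 [order #1] limit_buy(price=98, qty=3): fills=none; bids=[#1:3@98] asks=[-]
After op 2 [order #2] limit_sell(price=104, qty=10): fills=none; bids=[#1:3@98] asks=[#2:10@104]
After op 3 [order #3] limit_buy(price=102, qty=4): fills=none; bids=[#3:4@102 #1:3@98] asks=[#2:10@104]
After op 4 [order #4] market_buy(qty=3): fills=#4x#2:3@104; bids=[#3:4@102 #1:3@98] asks=[#2:7@104]
After op 5 [order #5] limit_buy(price=101, qty=10): fills=none; bids=[#3:4@102 #5:10@101 #1:3@98] asks=[#2:7@104]
After op 6 [order #6] limit_sell(price=103, qty=1): fills=none; bids=[#3:4@102 #5:10@101 #1:3@98] asks=[#6:1@103 #2:7@104]

Answer: bid=98 ask=-
bid=98 ask=104
bid=102 ask=104
bid=102 ask=104
bid=102 ask=104
bid=102 ask=103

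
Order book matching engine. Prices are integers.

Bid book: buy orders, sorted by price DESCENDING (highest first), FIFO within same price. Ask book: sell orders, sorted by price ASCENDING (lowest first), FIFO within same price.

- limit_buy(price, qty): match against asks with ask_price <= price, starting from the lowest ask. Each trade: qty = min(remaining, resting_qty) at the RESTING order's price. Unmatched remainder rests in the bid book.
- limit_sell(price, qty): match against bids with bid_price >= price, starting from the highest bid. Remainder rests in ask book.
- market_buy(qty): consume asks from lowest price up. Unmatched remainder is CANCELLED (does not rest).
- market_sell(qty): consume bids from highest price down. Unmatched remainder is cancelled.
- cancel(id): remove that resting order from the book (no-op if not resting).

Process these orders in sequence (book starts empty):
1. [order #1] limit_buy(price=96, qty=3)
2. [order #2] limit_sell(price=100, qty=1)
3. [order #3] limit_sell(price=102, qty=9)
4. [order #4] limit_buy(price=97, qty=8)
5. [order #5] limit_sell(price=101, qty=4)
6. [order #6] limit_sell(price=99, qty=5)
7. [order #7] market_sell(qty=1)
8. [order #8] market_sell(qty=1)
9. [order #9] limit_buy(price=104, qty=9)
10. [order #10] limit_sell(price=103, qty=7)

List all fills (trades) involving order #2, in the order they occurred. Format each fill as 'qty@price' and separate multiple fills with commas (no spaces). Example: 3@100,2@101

Answer: 1@100

Derivation:
After op 1 [order #1] limit_buy(price=96, qty=3): fills=none; bids=[#1:3@96] asks=[-]
After op 2 [order #2] limit_sell(price=100, qty=1): fills=none; bids=[#1:3@96] asks=[#2:1@100]
After op 3 [order #3] limit_sell(price=102, qty=9): fills=none; bids=[#1:3@96] asks=[#2:1@100 #3:9@102]
After op 4 [order #4] limit_buy(price=97, qty=8): fills=none; bids=[#4:8@97 #1:3@96] asks=[#2:1@100 #3:9@102]
After op 5 [order #5] limit_sell(price=101, qty=4): fills=none; bids=[#4:8@97 #1:3@96] asks=[#2:1@100 #5:4@101 #3:9@102]
After op 6 [order #6] limit_sell(price=99, qty=5): fills=none; bids=[#4:8@97 #1:3@96] asks=[#6:5@99 #2:1@100 #5:4@101 #3:9@102]
After op 7 [order #7] market_sell(qty=1): fills=#4x#7:1@97; bids=[#4:7@97 #1:3@96] asks=[#6:5@99 #2:1@100 #5:4@101 #3:9@102]
After op 8 [order #8] market_sell(qty=1): fills=#4x#8:1@97; bids=[#4:6@97 #1:3@96] asks=[#6:5@99 #2:1@100 #5:4@101 #3:9@102]
After op 9 [order #9] limit_buy(price=104, qty=9): fills=#9x#6:5@99 #9x#2:1@100 #9x#5:3@101; bids=[#4:6@97 #1:3@96] asks=[#5:1@101 #3:9@102]
After op 10 [order #10] limit_sell(price=103, qty=7): fills=none; bids=[#4:6@97 #1:3@96] asks=[#5:1@101 #3:9@102 #10:7@103]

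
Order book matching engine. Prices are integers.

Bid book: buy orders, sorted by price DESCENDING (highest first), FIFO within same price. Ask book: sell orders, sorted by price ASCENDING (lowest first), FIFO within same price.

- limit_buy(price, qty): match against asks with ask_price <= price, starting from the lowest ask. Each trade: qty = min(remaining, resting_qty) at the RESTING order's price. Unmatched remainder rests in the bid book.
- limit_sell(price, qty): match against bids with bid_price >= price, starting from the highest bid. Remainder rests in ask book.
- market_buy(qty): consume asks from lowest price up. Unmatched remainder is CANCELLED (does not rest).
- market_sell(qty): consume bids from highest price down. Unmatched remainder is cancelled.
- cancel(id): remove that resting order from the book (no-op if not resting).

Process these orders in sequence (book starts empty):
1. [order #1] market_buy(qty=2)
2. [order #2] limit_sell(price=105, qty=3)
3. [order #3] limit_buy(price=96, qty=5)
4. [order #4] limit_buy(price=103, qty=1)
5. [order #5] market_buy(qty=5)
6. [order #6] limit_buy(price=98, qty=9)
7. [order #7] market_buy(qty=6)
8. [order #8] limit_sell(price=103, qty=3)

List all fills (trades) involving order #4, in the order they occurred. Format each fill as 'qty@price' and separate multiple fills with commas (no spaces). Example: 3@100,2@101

After op 1 [order #1] market_buy(qty=2): fills=none; bids=[-] asks=[-]
After op 2 [order #2] limit_sell(price=105, qty=3): fills=none; bids=[-] asks=[#2:3@105]
After op 3 [order #3] limit_buy(price=96, qty=5): fills=none; bids=[#3:5@96] asks=[#2:3@105]
After op 4 [order #4] limit_buy(price=103, qty=1): fills=none; bids=[#4:1@103 #3:5@96] asks=[#2:3@105]
After op 5 [order #5] market_buy(qty=5): fills=#5x#2:3@105; bids=[#4:1@103 #3:5@96] asks=[-]
After op 6 [order #6] limit_buy(price=98, qty=9): fills=none; bids=[#4:1@103 #6:9@98 #3:5@96] asks=[-]
After op 7 [order #7] market_buy(qty=6): fills=none; bids=[#4:1@103 #6:9@98 #3:5@96] asks=[-]
After op 8 [order #8] limit_sell(price=103, qty=3): fills=#4x#8:1@103; bids=[#6:9@98 #3:5@96] asks=[#8:2@103]

Answer: 1@103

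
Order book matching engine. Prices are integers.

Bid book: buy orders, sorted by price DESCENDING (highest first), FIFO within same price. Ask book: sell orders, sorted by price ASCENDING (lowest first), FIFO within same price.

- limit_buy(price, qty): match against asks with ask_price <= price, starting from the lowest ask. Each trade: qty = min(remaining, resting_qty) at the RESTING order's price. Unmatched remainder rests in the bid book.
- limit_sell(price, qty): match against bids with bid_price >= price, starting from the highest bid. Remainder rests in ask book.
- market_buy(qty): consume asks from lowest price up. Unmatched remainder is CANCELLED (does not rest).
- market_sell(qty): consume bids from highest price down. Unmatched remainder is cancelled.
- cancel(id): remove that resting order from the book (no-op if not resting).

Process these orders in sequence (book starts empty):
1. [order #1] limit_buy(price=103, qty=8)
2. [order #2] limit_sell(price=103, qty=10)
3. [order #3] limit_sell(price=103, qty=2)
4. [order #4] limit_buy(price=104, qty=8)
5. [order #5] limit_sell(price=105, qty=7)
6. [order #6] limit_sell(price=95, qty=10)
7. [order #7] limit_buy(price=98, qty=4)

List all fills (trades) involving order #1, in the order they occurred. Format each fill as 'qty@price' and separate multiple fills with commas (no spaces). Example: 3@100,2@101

After op 1 [order #1] limit_buy(price=103, qty=8): fills=none; bids=[#1:8@103] asks=[-]
After op 2 [order #2] limit_sell(price=103, qty=10): fills=#1x#2:8@103; bids=[-] asks=[#2:2@103]
After op 3 [order #3] limit_sell(price=103, qty=2): fills=none; bids=[-] asks=[#2:2@103 #3:2@103]
After op 4 [order #4] limit_buy(price=104, qty=8): fills=#4x#2:2@103 #4x#3:2@103; bids=[#4:4@104] asks=[-]
After op 5 [order #5] limit_sell(price=105, qty=7): fills=none; bids=[#4:4@104] asks=[#5:7@105]
After op 6 [order #6] limit_sell(price=95, qty=10): fills=#4x#6:4@104; bids=[-] asks=[#6:6@95 #5:7@105]
After op 7 [order #7] limit_buy(price=98, qty=4): fills=#7x#6:4@95; bids=[-] asks=[#6:2@95 #5:7@105]

Answer: 8@103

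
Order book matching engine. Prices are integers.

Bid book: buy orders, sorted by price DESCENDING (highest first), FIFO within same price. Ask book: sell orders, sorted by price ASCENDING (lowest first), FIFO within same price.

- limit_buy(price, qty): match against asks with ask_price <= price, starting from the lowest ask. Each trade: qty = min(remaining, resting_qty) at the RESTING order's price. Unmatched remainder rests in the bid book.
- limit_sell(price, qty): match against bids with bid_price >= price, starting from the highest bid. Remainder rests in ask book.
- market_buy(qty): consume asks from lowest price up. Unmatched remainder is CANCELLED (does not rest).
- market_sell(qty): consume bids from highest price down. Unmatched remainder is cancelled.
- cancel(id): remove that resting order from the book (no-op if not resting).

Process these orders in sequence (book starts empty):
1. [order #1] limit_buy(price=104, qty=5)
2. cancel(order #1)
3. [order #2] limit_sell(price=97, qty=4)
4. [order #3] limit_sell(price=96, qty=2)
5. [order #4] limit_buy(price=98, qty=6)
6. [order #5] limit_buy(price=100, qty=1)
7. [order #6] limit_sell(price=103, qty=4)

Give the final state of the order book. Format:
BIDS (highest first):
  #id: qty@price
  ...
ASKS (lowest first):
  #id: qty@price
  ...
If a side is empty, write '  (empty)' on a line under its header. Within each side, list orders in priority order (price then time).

Answer: BIDS (highest first):
  #5: 1@100
ASKS (lowest first):
  #6: 4@103

Derivation:
After op 1 [order #1] limit_buy(price=104, qty=5): fills=none; bids=[#1:5@104] asks=[-]
After op 2 cancel(order #1): fills=none; bids=[-] asks=[-]
After op 3 [order #2] limit_sell(price=97, qty=4): fills=none; bids=[-] asks=[#2:4@97]
After op 4 [order #3] limit_sell(price=96, qty=2): fills=none; bids=[-] asks=[#3:2@96 #2:4@97]
After op 5 [order #4] limit_buy(price=98, qty=6): fills=#4x#3:2@96 #4x#2:4@97; bids=[-] asks=[-]
After op 6 [order #5] limit_buy(price=100, qty=1): fills=none; bids=[#5:1@100] asks=[-]
After op 7 [order #6] limit_sell(price=103, qty=4): fills=none; bids=[#5:1@100] asks=[#6:4@103]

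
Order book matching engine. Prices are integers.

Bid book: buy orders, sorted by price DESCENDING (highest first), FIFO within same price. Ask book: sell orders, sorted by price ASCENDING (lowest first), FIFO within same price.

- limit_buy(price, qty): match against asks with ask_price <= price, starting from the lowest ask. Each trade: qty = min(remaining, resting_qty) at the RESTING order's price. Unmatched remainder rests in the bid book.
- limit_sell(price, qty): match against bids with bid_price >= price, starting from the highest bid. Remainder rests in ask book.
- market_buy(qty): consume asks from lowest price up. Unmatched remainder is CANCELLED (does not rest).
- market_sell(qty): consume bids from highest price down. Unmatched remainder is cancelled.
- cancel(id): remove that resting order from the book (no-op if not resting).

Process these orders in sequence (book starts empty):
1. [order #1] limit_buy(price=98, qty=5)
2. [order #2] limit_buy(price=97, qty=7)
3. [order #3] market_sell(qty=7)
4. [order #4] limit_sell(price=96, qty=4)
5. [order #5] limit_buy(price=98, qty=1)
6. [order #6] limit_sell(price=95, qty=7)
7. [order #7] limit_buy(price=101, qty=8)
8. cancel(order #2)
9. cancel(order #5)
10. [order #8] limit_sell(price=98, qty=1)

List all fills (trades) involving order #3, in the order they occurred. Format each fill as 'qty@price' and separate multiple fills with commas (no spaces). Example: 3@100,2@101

After op 1 [order #1] limit_buy(price=98, qty=5): fills=none; bids=[#1:5@98] asks=[-]
After op 2 [order #2] limit_buy(price=97, qty=7): fills=none; bids=[#1:5@98 #2:7@97] asks=[-]
After op 3 [order #3] market_sell(qty=7): fills=#1x#3:5@98 #2x#3:2@97; bids=[#2:5@97] asks=[-]
After op 4 [order #4] limit_sell(price=96, qty=4): fills=#2x#4:4@97; bids=[#2:1@97] asks=[-]
After op 5 [order #5] limit_buy(price=98, qty=1): fills=none; bids=[#5:1@98 #2:1@97] asks=[-]
After op 6 [order #6] limit_sell(price=95, qty=7): fills=#5x#6:1@98 #2x#6:1@97; bids=[-] asks=[#6:5@95]
After op 7 [order #7] limit_buy(price=101, qty=8): fills=#7x#6:5@95; bids=[#7:3@101] asks=[-]
After op 8 cancel(order #2): fills=none; bids=[#7:3@101] asks=[-]
After op 9 cancel(order #5): fills=none; bids=[#7:3@101] asks=[-]
After op 10 [order #8] limit_sell(price=98, qty=1): fills=#7x#8:1@101; bids=[#7:2@101] asks=[-]

Answer: 5@98,2@97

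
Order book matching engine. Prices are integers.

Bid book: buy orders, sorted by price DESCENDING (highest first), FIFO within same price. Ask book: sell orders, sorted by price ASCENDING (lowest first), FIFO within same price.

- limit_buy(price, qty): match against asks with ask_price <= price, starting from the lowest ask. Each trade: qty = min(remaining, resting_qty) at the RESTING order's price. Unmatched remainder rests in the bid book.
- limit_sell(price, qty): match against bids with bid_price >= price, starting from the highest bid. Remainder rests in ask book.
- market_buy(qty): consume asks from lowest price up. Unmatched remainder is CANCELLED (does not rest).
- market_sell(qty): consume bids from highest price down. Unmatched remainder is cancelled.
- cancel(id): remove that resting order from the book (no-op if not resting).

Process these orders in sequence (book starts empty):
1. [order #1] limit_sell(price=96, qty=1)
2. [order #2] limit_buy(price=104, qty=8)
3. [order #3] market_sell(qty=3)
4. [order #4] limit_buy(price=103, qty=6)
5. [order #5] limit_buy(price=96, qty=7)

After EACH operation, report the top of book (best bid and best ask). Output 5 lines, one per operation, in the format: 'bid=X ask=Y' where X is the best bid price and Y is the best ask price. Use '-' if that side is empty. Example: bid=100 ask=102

After op 1 [order #1] limit_sell(price=96, qty=1): fills=none; bids=[-] asks=[#1:1@96]
After op 2 [order #2] limit_buy(price=104, qty=8): fills=#2x#1:1@96; bids=[#2:7@104] asks=[-]
After op 3 [order #3] market_sell(qty=3): fills=#2x#3:3@104; bids=[#2:4@104] asks=[-]
After op 4 [order #4] limit_buy(price=103, qty=6): fills=none; bids=[#2:4@104 #4:6@103] asks=[-]
After op 5 [order #5] limit_buy(price=96, qty=7): fills=none; bids=[#2:4@104 #4:6@103 #5:7@96] asks=[-]

Answer: bid=- ask=96
bid=104 ask=-
bid=104 ask=-
bid=104 ask=-
bid=104 ask=-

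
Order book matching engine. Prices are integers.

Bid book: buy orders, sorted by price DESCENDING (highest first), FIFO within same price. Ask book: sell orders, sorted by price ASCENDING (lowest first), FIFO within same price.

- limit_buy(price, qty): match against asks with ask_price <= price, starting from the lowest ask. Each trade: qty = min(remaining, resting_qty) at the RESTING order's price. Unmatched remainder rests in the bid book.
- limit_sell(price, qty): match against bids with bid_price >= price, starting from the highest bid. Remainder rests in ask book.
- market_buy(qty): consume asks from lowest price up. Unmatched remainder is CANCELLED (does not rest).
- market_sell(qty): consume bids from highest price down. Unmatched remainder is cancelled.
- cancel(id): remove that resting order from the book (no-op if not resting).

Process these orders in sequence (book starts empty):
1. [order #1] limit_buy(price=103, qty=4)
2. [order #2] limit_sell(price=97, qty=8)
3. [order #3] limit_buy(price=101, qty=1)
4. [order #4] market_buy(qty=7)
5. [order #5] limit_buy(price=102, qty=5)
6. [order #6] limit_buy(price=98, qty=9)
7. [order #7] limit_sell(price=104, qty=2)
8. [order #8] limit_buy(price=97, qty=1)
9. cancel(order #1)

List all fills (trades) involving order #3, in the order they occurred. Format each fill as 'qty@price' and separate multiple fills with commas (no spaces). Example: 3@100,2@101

After op 1 [order #1] limit_buy(price=103, qty=4): fills=none; bids=[#1:4@103] asks=[-]
After op 2 [order #2] limit_sell(price=97, qty=8): fills=#1x#2:4@103; bids=[-] asks=[#2:4@97]
After op 3 [order #3] limit_buy(price=101, qty=1): fills=#3x#2:1@97; bids=[-] asks=[#2:3@97]
After op 4 [order #4] market_buy(qty=7): fills=#4x#2:3@97; bids=[-] asks=[-]
After op 5 [order #5] limit_buy(price=102, qty=5): fills=none; bids=[#5:5@102] asks=[-]
After op 6 [order #6] limit_buy(price=98, qty=9): fills=none; bids=[#5:5@102 #6:9@98] asks=[-]
After op 7 [order #7] limit_sell(price=104, qty=2): fills=none; bids=[#5:5@102 #6:9@98] asks=[#7:2@104]
After op 8 [order #8] limit_buy(price=97, qty=1): fills=none; bids=[#5:5@102 #6:9@98 #8:1@97] asks=[#7:2@104]
After op 9 cancel(order #1): fills=none; bids=[#5:5@102 #6:9@98 #8:1@97] asks=[#7:2@104]

Answer: 1@97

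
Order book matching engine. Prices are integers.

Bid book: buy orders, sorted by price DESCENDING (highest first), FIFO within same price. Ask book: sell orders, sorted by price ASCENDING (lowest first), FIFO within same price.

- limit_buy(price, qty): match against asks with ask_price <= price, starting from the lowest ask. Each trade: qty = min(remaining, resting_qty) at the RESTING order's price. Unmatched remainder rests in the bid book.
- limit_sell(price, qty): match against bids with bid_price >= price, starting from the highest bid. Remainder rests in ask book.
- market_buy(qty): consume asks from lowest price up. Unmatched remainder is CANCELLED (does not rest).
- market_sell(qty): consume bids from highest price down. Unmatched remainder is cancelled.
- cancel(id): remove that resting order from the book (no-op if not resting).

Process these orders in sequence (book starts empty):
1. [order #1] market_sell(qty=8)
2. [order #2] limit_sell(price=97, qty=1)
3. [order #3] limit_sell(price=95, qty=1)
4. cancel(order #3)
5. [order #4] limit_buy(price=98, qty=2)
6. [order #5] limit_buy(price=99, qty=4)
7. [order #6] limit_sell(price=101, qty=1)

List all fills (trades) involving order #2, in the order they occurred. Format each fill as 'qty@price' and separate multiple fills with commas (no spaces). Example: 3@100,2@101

Answer: 1@97

Derivation:
After op 1 [order #1] market_sell(qty=8): fills=none; bids=[-] asks=[-]
After op 2 [order #2] limit_sell(price=97, qty=1): fills=none; bids=[-] asks=[#2:1@97]
After op 3 [order #3] limit_sell(price=95, qty=1): fills=none; bids=[-] asks=[#3:1@95 #2:1@97]
After op 4 cancel(order #3): fills=none; bids=[-] asks=[#2:1@97]
After op 5 [order #4] limit_buy(price=98, qty=2): fills=#4x#2:1@97; bids=[#4:1@98] asks=[-]
After op 6 [order #5] limit_buy(price=99, qty=4): fills=none; bids=[#5:4@99 #4:1@98] asks=[-]
After op 7 [order #6] limit_sell(price=101, qty=1): fills=none; bids=[#5:4@99 #4:1@98] asks=[#6:1@101]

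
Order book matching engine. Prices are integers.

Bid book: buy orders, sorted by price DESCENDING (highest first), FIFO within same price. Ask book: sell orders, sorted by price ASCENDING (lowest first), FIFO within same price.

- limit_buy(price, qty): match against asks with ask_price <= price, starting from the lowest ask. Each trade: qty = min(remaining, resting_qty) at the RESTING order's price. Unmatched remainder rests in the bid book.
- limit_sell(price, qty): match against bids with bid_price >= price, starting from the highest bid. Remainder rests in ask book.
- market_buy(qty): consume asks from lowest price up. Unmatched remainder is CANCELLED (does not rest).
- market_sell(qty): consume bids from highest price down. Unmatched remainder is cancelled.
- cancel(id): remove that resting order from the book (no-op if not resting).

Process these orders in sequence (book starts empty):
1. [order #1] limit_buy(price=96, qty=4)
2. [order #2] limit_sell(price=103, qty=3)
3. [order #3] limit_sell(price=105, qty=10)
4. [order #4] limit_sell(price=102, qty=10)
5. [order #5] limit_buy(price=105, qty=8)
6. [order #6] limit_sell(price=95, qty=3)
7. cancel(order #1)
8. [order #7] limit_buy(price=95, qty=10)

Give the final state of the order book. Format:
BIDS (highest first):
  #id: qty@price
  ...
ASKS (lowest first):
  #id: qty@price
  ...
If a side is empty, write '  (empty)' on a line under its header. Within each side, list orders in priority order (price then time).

After op 1 [order #1] limit_buy(price=96, qty=4): fills=none; bids=[#1:4@96] asks=[-]
After op 2 [order #2] limit_sell(price=103, qty=3): fills=none; bids=[#1:4@96] asks=[#2:3@103]
After op 3 [order #3] limit_sell(price=105, qty=10): fills=none; bids=[#1:4@96] asks=[#2:3@103 #3:10@105]
After op 4 [order #4] limit_sell(price=102, qty=10): fills=none; bids=[#1:4@96] asks=[#4:10@102 #2:3@103 #3:10@105]
After op 5 [order #5] limit_buy(price=105, qty=8): fills=#5x#4:8@102; bids=[#1:4@96] asks=[#4:2@102 #2:3@103 #3:10@105]
After op 6 [order #6] limit_sell(price=95, qty=3): fills=#1x#6:3@96; bids=[#1:1@96] asks=[#4:2@102 #2:3@103 #3:10@105]
After op 7 cancel(order #1): fills=none; bids=[-] asks=[#4:2@102 #2:3@103 #3:10@105]
After op 8 [order #7] limit_buy(price=95, qty=10): fills=none; bids=[#7:10@95] asks=[#4:2@102 #2:3@103 #3:10@105]

Answer: BIDS (highest first):
  #7: 10@95
ASKS (lowest first):
  #4: 2@102
  #2: 3@103
  #3: 10@105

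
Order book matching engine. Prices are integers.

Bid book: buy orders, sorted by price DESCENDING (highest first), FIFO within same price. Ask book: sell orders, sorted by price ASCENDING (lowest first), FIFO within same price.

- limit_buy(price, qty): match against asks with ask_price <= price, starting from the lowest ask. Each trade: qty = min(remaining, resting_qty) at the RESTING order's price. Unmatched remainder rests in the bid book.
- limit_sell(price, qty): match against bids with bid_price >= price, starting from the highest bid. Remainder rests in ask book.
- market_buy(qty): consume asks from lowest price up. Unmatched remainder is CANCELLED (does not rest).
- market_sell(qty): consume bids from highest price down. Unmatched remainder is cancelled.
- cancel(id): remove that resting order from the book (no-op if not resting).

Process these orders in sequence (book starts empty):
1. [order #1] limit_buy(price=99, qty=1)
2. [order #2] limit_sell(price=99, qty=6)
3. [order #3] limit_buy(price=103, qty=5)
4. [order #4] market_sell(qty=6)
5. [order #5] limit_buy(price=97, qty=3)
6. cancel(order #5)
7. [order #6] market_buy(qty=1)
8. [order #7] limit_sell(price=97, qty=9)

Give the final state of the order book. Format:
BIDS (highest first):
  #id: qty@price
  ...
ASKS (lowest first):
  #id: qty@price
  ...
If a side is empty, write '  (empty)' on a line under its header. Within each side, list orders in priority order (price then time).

Answer: BIDS (highest first):
  (empty)
ASKS (lowest first):
  #7: 9@97

Derivation:
After op 1 [order #1] limit_buy(price=99, qty=1): fills=none; bids=[#1:1@99] asks=[-]
After op 2 [order #2] limit_sell(price=99, qty=6): fills=#1x#2:1@99; bids=[-] asks=[#2:5@99]
After op 3 [order #3] limit_buy(price=103, qty=5): fills=#3x#2:5@99; bids=[-] asks=[-]
After op 4 [order #4] market_sell(qty=6): fills=none; bids=[-] asks=[-]
After op 5 [order #5] limit_buy(price=97, qty=3): fills=none; bids=[#5:3@97] asks=[-]
After op 6 cancel(order #5): fills=none; bids=[-] asks=[-]
After op 7 [order #6] market_buy(qty=1): fills=none; bids=[-] asks=[-]
After op 8 [order #7] limit_sell(price=97, qty=9): fills=none; bids=[-] asks=[#7:9@97]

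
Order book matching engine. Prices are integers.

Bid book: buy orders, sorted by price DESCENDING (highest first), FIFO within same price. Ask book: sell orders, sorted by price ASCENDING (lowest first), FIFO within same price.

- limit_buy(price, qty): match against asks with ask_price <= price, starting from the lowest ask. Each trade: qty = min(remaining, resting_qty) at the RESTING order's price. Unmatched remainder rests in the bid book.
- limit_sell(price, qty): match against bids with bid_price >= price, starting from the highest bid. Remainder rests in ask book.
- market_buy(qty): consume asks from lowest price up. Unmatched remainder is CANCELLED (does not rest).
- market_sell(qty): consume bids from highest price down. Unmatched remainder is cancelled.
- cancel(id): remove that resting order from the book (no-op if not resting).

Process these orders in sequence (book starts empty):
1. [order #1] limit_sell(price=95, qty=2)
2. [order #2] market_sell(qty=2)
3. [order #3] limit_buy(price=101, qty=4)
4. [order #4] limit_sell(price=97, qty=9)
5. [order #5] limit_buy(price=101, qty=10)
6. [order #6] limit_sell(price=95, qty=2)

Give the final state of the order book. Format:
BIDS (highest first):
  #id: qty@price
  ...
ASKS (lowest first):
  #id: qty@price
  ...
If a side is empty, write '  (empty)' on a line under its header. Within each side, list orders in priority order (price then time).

After op 1 [order #1] limit_sell(price=95, qty=2): fills=none; bids=[-] asks=[#1:2@95]
After op 2 [order #2] market_sell(qty=2): fills=none; bids=[-] asks=[#1:2@95]
After op 3 [order #3] limit_buy(price=101, qty=4): fills=#3x#1:2@95; bids=[#3:2@101] asks=[-]
After op 4 [order #4] limit_sell(price=97, qty=9): fills=#3x#4:2@101; bids=[-] asks=[#4:7@97]
After op 5 [order #5] limit_buy(price=101, qty=10): fills=#5x#4:7@97; bids=[#5:3@101] asks=[-]
After op 6 [order #6] limit_sell(price=95, qty=2): fills=#5x#6:2@101; bids=[#5:1@101] asks=[-]

Answer: BIDS (highest first):
  #5: 1@101
ASKS (lowest first):
  (empty)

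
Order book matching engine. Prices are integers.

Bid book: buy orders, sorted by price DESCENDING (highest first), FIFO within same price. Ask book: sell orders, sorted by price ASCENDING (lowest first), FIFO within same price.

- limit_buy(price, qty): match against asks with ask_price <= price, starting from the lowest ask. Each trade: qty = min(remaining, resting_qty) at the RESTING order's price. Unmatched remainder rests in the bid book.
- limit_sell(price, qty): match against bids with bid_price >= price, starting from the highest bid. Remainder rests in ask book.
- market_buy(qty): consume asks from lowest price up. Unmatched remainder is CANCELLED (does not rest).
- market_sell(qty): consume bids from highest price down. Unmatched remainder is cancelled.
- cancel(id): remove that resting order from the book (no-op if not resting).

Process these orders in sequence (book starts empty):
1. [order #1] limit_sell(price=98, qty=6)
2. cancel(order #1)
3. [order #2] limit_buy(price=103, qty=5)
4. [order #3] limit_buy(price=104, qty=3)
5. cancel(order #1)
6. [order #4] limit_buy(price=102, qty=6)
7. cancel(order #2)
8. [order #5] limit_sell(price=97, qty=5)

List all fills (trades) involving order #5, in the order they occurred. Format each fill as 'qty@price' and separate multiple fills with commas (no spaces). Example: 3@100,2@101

After op 1 [order #1] limit_sell(price=98, qty=6): fills=none; bids=[-] asks=[#1:6@98]
After op 2 cancel(order #1): fills=none; bids=[-] asks=[-]
After op 3 [order #2] limit_buy(price=103, qty=5): fills=none; bids=[#2:5@103] asks=[-]
After op 4 [order #3] limit_buy(price=104, qty=3): fills=none; bids=[#3:3@104 #2:5@103] asks=[-]
After op 5 cancel(order #1): fills=none; bids=[#3:3@104 #2:5@103] asks=[-]
After op 6 [order #4] limit_buy(price=102, qty=6): fills=none; bids=[#3:3@104 #2:5@103 #4:6@102] asks=[-]
After op 7 cancel(order #2): fills=none; bids=[#3:3@104 #4:6@102] asks=[-]
After op 8 [order #5] limit_sell(price=97, qty=5): fills=#3x#5:3@104 #4x#5:2@102; bids=[#4:4@102] asks=[-]

Answer: 3@104,2@102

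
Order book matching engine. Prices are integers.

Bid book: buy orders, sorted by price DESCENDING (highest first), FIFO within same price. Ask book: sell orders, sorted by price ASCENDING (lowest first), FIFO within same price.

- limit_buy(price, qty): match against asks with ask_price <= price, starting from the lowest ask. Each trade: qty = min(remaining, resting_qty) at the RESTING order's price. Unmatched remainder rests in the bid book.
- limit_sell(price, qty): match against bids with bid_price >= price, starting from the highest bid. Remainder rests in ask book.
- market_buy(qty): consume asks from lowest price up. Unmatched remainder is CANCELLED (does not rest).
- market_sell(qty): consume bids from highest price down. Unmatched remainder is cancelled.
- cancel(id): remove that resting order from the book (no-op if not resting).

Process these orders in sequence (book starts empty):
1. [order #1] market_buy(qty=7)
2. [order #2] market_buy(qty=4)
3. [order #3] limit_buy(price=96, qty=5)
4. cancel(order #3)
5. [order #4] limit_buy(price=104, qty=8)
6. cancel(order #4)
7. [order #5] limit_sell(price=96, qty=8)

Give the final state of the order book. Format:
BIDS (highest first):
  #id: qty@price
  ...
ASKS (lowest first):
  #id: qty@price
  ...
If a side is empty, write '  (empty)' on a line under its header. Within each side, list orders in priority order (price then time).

After op 1 [order #1] market_buy(qty=7): fills=none; bids=[-] asks=[-]
After op 2 [order #2] market_buy(qty=4): fills=none; bids=[-] asks=[-]
After op 3 [order #3] limit_buy(price=96, qty=5): fills=none; bids=[#3:5@96] asks=[-]
After op 4 cancel(order #3): fills=none; bids=[-] asks=[-]
After op 5 [order #4] limit_buy(price=104, qty=8): fills=none; bids=[#4:8@104] asks=[-]
After op 6 cancel(order #4): fills=none; bids=[-] asks=[-]
After op 7 [order #5] limit_sell(price=96, qty=8): fills=none; bids=[-] asks=[#5:8@96]

Answer: BIDS (highest first):
  (empty)
ASKS (lowest first):
  #5: 8@96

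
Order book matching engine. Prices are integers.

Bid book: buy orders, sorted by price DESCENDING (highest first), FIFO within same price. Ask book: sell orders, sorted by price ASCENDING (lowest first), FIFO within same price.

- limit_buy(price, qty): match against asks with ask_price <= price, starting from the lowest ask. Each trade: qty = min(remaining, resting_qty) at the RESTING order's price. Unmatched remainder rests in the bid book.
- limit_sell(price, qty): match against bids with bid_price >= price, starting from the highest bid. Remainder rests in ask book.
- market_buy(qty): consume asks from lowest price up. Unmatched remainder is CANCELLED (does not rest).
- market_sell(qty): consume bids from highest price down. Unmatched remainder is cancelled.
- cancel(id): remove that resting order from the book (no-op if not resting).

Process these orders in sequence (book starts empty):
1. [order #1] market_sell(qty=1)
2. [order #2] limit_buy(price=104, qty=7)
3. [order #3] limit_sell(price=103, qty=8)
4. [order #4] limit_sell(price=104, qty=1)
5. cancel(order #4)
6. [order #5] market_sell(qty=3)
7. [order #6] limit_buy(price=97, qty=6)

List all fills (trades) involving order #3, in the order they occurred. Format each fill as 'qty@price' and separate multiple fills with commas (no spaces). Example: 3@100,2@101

After op 1 [order #1] market_sell(qty=1): fills=none; bids=[-] asks=[-]
After op 2 [order #2] limit_buy(price=104, qty=7): fills=none; bids=[#2:7@104] asks=[-]
After op 3 [order #3] limit_sell(price=103, qty=8): fills=#2x#3:7@104; bids=[-] asks=[#3:1@103]
After op 4 [order #4] limit_sell(price=104, qty=1): fills=none; bids=[-] asks=[#3:1@103 #4:1@104]
After op 5 cancel(order #4): fills=none; bids=[-] asks=[#3:1@103]
After op 6 [order #5] market_sell(qty=3): fills=none; bids=[-] asks=[#3:1@103]
After op 7 [order #6] limit_buy(price=97, qty=6): fills=none; bids=[#6:6@97] asks=[#3:1@103]

Answer: 7@104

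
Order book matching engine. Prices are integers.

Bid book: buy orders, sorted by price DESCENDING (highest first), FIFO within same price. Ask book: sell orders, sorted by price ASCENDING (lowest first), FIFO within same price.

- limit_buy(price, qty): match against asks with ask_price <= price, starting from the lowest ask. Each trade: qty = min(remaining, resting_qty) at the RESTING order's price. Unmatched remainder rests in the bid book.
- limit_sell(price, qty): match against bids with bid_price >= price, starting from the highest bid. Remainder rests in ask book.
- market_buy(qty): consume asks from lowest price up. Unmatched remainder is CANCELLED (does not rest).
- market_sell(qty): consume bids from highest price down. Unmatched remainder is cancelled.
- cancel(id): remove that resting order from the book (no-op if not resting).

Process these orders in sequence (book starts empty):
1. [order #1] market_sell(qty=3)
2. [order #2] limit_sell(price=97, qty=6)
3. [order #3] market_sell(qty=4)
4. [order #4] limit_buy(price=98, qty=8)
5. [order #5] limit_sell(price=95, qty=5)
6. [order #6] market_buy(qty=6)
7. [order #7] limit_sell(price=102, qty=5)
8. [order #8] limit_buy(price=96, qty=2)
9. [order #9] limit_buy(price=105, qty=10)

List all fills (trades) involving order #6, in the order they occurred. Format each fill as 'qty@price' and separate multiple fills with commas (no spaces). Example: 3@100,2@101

Answer: 3@95

Derivation:
After op 1 [order #1] market_sell(qty=3): fills=none; bids=[-] asks=[-]
After op 2 [order #2] limit_sell(price=97, qty=6): fills=none; bids=[-] asks=[#2:6@97]
After op 3 [order #3] market_sell(qty=4): fills=none; bids=[-] asks=[#2:6@97]
After op 4 [order #4] limit_buy(price=98, qty=8): fills=#4x#2:6@97; bids=[#4:2@98] asks=[-]
After op 5 [order #5] limit_sell(price=95, qty=5): fills=#4x#5:2@98; bids=[-] asks=[#5:3@95]
After op 6 [order #6] market_buy(qty=6): fills=#6x#5:3@95; bids=[-] asks=[-]
After op 7 [order #7] limit_sell(price=102, qty=5): fills=none; bids=[-] asks=[#7:5@102]
After op 8 [order #8] limit_buy(price=96, qty=2): fills=none; bids=[#8:2@96] asks=[#7:5@102]
After op 9 [order #9] limit_buy(price=105, qty=10): fills=#9x#7:5@102; bids=[#9:5@105 #8:2@96] asks=[-]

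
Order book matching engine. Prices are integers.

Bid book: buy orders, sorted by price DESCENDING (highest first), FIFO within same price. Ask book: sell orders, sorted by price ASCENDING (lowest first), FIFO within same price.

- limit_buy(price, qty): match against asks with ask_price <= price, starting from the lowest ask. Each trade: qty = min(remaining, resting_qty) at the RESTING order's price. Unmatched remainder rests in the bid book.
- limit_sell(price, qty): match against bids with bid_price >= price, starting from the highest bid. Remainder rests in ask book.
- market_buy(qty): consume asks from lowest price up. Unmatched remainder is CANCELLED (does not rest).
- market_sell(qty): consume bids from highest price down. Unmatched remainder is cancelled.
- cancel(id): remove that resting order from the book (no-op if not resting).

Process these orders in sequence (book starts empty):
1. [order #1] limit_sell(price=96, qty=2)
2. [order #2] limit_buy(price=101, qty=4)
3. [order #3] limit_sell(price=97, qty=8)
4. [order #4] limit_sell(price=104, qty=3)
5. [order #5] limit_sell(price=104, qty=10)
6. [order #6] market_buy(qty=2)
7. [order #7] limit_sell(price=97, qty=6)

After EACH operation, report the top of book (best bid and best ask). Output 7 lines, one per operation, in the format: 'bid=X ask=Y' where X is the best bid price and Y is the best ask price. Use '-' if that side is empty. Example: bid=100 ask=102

After op 1 [order #1] limit_sell(price=96, qty=2): fills=none; bids=[-] asks=[#1:2@96]
After op 2 [order #2] limit_buy(price=101, qty=4): fills=#2x#1:2@96; bids=[#2:2@101] asks=[-]
After op 3 [order #3] limit_sell(price=97, qty=8): fills=#2x#3:2@101; bids=[-] asks=[#3:6@97]
After op 4 [order #4] limit_sell(price=104, qty=3): fills=none; bids=[-] asks=[#3:6@97 #4:3@104]
After op 5 [order #5] limit_sell(price=104, qty=10): fills=none; bids=[-] asks=[#3:6@97 #4:3@104 #5:10@104]
After op 6 [order #6] market_buy(qty=2): fills=#6x#3:2@97; bids=[-] asks=[#3:4@97 #4:3@104 #5:10@104]
After op 7 [order #7] limit_sell(price=97, qty=6): fills=none; bids=[-] asks=[#3:4@97 #7:6@97 #4:3@104 #5:10@104]

Answer: bid=- ask=96
bid=101 ask=-
bid=- ask=97
bid=- ask=97
bid=- ask=97
bid=- ask=97
bid=- ask=97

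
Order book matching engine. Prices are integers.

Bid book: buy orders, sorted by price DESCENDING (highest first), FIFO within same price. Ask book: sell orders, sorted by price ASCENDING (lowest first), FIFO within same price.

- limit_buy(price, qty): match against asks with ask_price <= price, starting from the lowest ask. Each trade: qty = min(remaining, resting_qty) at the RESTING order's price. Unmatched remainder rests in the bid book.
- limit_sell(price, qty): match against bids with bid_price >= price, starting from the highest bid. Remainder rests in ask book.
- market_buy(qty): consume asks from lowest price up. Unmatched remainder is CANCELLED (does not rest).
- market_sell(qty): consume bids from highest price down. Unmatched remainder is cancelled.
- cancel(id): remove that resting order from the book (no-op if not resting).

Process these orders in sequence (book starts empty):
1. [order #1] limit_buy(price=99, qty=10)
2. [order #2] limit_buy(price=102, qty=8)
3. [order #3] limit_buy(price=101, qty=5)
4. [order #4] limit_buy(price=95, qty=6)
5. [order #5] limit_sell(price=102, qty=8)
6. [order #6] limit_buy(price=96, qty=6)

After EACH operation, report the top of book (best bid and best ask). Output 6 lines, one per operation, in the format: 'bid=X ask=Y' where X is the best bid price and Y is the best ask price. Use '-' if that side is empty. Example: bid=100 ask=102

Answer: bid=99 ask=-
bid=102 ask=-
bid=102 ask=-
bid=102 ask=-
bid=101 ask=-
bid=101 ask=-

Derivation:
After op 1 [order #1] limit_buy(price=99, qty=10): fills=none; bids=[#1:10@99] asks=[-]
After op 2 [order #2] limit_buy(price=102, qty=8): fills=none; bids=[#2:8@102 #1:10@99] asks=[-]
After op 3 [order #3] limit_buy(price=101, qty=5): fills=none; bids=[#2:8@102 #3:5@101 #1:10@99] asks=[-]
After op 4 [order #4] limit_buy(price=95, qty=6): fills=none; bids=[#2:8@102 #3:5@101 #1:10@99 #4:6@95] asks=[-]
After op 5 [order #5] limit_sell(price=102, qty=8): fills=#2x#5:8@102; bids=[#3:5@101 #1:10@99 #4:6@95] asks=[-]
After op 6 [order #6] limit_buy(price=96, qty=6): fills=none; bids=[#3:5@101 #1:10@99 #6:6@96 #4:6@95] asks=[-]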